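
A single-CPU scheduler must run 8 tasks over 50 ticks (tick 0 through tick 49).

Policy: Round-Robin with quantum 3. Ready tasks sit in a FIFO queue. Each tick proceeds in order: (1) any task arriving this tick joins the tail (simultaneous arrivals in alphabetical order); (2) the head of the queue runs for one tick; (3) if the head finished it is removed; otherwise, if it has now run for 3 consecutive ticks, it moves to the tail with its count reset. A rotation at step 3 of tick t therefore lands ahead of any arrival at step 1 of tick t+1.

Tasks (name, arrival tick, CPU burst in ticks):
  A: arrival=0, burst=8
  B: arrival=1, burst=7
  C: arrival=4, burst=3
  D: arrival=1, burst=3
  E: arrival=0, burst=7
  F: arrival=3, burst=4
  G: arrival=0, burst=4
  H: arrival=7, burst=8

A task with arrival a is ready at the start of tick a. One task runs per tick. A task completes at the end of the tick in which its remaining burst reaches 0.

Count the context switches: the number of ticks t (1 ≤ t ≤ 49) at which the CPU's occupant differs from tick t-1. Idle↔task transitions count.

t=0: queue=[A,E,G] q_used=0 → run A
t=1: queue=[A,E,G,B,D] q_used=1 → run A
t=2: queue=[A,E,G,B,D] q_used=2 → run A
t=3: queue=[E,G,B,D,A,F] q_used=0 → run E
t=4: queue=[E,G,B,D,A,F,C] q_used=1 → run E
t=5: queue=[E,G,B,D,A,F,C] q_used=2 → run E
t=6: queue=[G,B,D,A,F,C,E] q_used=0 → run G
t=7: queue=[G,B,D,A,F,C,E,H] q_used=1 → run G
t=8: queue=[G,B,D,A,F,C,E,H] q_used=2 → run G
t=9: queue=[B,D,A,F,C,E,H,G] q_used=0 → run B
t=10: queue=[B,D,A,F,C,E,H,G] q_used=1 → run B
t=11: queue=[B,D,A,F,C,E,H,G] q_used=2 → run B
t=12: queue=[D,A,F,C,E,H,G,B] q_used=0 → run D
t=13: queue=[D,A,F,C,E,H,G,B] q_used=1 → run D
t=14: queue=[D,A,F,C,E,H,G,B] q_used=2 → run D
t=15: queue=[A,F,C,E,H,G,B] q_used=0 → run A
t=16: queue=[A,F,C,E,H,G,B] q_used=1 → run A
t=17: queue=[A,F,C,E,H,G,B] q_used=2 → run A
t=18: queue=[F,C,E,H,G,B,A] q_used=0 → run F
t=19: queue=[F,C,E,H,G,B,A] q_used=1 → run F
t=20: queue=[F,C,E,H,G,B,A] q_used=2 → run F
t=21: queue=[C,E,H,G,B,A,F] q_used=0 → run C
t=22: queue=[C,E,H,G,B,A,F] q_used=1 → run C
t=23: queue=[C,E,H,G,B,A,F] q_used=2 → run C
t=24: queue=[E,H,G,B,A,F] q_used=0 → run E
t=25: queue=[E,H,G,B,A,F] q_used=1 → run E
t=26: queue=[E,H,G,B,A,F] q_used=2 → run E
t=27: queue=[H,G,B,A,F,E] q_used=0 → run H
t=28: queue=[H,G,B,A,F,E] q_used=1 → run H
t=29: queue=[H,G,B,A,F,E] q_used=2 → run H
t=30: queue=[G,B,A,F,E,H] q_used=0 → run G
t=31: queue=[B,A,F,E,H] q_used=0 → run B
t=32: queue=[B,A,F,E,H] q_used=1 → run B
t=33: queue=[B,A,F,E,H] q_used=2 → run B
t=34: queue=[A,F,E,H,B] q_used=0 → run A
t=35: queue=[A,F,E,H,B] q_used=1 → run A
t=36: queue=[F,E,H,B] q_used=0 → run F
t=37: queue=[E,H,B] q_used=0 → run E
t=38: queue=[H,B] q_used=0 → run H
t=39: queue=[H,B] q_used=1 → run H
t=40: queue=[H,B] q_used=2 → run H
t=41: queue=[B,H] q_used=0 → run B
t=42: queue=[H] q_used=0 → run H
t=43: queue=[H] q_used=1 → run H
t=44: (idle)
t=45: (idle)
t=46: (idle)
t=47: (idle)
t=48: (idle)
t=49: (idle)

context switches = 18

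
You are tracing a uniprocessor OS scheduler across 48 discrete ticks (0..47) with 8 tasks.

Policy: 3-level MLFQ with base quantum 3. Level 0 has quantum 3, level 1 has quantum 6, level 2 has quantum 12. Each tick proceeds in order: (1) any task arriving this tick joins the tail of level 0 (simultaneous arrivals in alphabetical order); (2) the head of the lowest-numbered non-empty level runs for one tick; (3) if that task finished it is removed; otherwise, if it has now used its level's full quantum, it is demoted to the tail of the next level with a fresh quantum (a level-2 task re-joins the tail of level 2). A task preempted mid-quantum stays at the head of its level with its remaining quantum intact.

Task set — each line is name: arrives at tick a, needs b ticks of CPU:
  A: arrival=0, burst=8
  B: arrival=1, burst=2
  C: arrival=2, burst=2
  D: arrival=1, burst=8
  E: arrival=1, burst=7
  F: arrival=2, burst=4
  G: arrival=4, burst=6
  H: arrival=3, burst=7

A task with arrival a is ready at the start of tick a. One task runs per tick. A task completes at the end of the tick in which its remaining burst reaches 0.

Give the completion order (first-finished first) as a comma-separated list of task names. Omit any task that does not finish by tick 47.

t=0: L0/L1/L2 = A/-/- → run A
t=1: L0/L1/L2 = ABDE/-/- → run A
t=2: L0/L1/L2 = ABDECF/-/- → run A
t=3: L0/L1/L2 = BDECFH/A/- → run B
t=4: L0/L1/L2 = BDECFHG/A/- → run B
t=5: L0/L1/L2 = DECFHG/A/- → run D
t=6: L0/L1/L2 = DECFHG/A/- → run D
t=7: L0/L1/L2 = DECFHG/A/- → run D
t=8: L0/L1/L2 = ECFHG/AD/- → run E
t=9: L0/L1/L2 = ECFHG/AD/- → run E
t=10: L0/L1/L2 = ECFHG/AD/- → run E
t=11: L0/L1/L2 = CFHG/ADE/- → run C
t=12: L0/L1/L2 = CFHG/ADE/- → run C
t=13: L0/L1/L2 = FHG/ADE/- → run F
t=14: L0/L1/L2 = FHG/ADE/- → run F
t=15: L0/L1/L2 = FHG/ADE/- → run F
t=16: L0/L1/L2 = HG/ADEF/- → run H
t=17: L0/L1/L2 = HG/ADEF/- → run H
t=18: L0/L1/L2 = HG/ADEF/- → run H
t=19: L0/L1/L2 = G/ADEFH/- → run G
t=20: L0/L1/L2 = G/ADEFH/- → run G
t=21: L0/L1/L2 = G/ADEFH/- → run G
t=22: L0/L1/L2 = -/ADEFHG/- → run A
t=23: L0/L1/L2 = -/ADEFHG/- → run A
t=24: L0/L1/L2 = -/ADEFHG/- → run A
t=25: L0/L1/L2 = -/ADEFHG/- → run A
t=26: L0/L1/L2 = -/ADEFHG/- → run A
t=27: L0/L1/L2 = -/DEFHG/- → run D
t=28: L0/L1/L2 = -/DEFHG/- → run D
t=29: L0/L1/L2 = -/DEFHG/- → run D
t=30: L0/L1/L2 = -/DEFHG/- → run D
t=31: L0/L1/L2 = -/DEFHG/- → run D
t=32: L0/L1/L2 = -/EFHG/- → run E
t=33: L0/L1/L2 = -/EFHG/- → run E
t=34: L0/L1/L2 = -/EFHG/- → run E
t=35: L0/L1/L2 = -/EFHG/- → run E
t=36: L0/L1/L2 = -/FHG/- → run F
t=37: L0/L1/L2 = -/HG/- → run H
t=38: L0/L1/L2 = -/HG/- → run H
t=39: L0/L1/L2 = -/HG/- → run H
t=40: L0/L1/L2 = -/HG/- → run H
t=41: L0/L1/L2 = -/G/- → run G
t=42: L0/L1/L2 = -/G/- → run G
t=43: L0/L1/L2 = -/G/- → run G
t=44: (idle)
t=45: (idle)
t=46: (idle)
t=47: (idle)

completion order = B, C, A, D, E, F, H, G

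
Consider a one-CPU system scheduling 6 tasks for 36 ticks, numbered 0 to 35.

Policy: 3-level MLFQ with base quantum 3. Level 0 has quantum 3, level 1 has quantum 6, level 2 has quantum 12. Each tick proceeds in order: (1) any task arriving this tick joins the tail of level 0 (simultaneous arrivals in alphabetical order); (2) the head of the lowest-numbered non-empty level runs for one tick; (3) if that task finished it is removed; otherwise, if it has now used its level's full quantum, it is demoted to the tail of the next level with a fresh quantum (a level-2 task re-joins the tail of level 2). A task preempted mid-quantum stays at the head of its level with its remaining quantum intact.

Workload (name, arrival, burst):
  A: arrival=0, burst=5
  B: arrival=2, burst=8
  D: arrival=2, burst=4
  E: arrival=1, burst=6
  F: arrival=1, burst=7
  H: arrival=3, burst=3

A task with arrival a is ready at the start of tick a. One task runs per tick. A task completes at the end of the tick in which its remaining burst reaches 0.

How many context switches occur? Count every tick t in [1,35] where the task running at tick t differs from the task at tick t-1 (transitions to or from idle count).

t=0: L0/L1/L2 = A/-/- → run A
t=1: L0/L1/L2 = AEF/-/- → run A
t=2: L0/L1/L2 = AEFBD/-/- → run A
t=3: L0/L1/L2 = EFBDH/A/- → run E
t=4: L0/L1/L2 = EFBDH/A/- → run E
t=5: L0/L1/L2 = EFBDH/A/- → run E
t=6: L0/L1/L2 = FBDH/AE/- → run F
t=7: L0/L1/L2 = FBDH/AE/- → run F
t=8: L0/L1/L2 = FBDH/AE/- → run F
t=9: L0/L1/L2 = BDH/AEF/- → run B
t=10: L0/L1/L2 = BDH/AEF/- → run B
t=11: L0/L1/L2 = BDH/AEF/- → run B
t=12: L0/L1/L2 = DH/AEFB/- → run D
t=13: L0/L1/L2 = DH/AEFB/- → run D
t=14: L0/L1/L2 = DH/AEFB/- → run D
t=15: L0/L1/L2 = H/AEFBD/- → run H
t=16: L0/L1/L2 = H/AEFBD/- → run H
t=17: L0/L1/L2 = H/AEFBD/- → run H
t=18: L0/L1/L2 = -/AEFBD/- → run A
t=19: L0/L1/L2 = -/AEFBD/- → run A
t=20: L0/L1/L2 = -/EFBD/- → run E
t=21: L0/L1/L2 = -/EFBD/- → run E
t=22: L0/L1/L2 = -/EFBD/- → run E
t=23: L0/L1/L2 = -/FBD/- → run F
t=24: L0/L1/L2 = -/FBD/- → run F
t=25: L0/L1/L2 = -/FBD/- → run F
t=26: L0/L1/L2 = -/FBD/- → run F
t=27: L0/L1/L2 = -/BD/- → run B
t=28: L0/L1/L2 = -/BD/- → run B
t=29: L0/L1/L2 = -/BD/- → run B
t=30: L0/L1/L2 = -/BD/- → run B
t=31: L0/L1/L2 = -/BD/- → run B
t=32: L0/L1/L2 = -/D/- → run D
t=33: (idle)
t=34: (idle)
t=35: (idle)

context switches = 11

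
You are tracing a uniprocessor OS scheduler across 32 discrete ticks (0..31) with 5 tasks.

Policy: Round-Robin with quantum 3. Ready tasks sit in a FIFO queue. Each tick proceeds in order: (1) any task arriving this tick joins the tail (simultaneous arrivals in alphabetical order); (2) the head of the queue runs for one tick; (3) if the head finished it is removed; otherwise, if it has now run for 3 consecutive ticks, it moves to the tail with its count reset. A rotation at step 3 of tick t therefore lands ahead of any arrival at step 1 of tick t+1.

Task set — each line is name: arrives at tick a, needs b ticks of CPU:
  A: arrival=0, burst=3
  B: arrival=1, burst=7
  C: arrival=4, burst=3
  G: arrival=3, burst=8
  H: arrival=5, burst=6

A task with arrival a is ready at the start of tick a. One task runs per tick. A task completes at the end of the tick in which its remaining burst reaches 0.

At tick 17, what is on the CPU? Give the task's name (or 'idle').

running at tick 17 = B

t=0: queue=[A] q_used=0 → run A
t=1: queue=[A,B] q_used=1 → run A
t=2: queue=[A,B] q_used=2 → run A
t=3: queue=[B,G] q_used=0 → run B
t=4: queue=[B,G,C] q_used=1 → run B
t=5: queue=[B,G,C,H] q_used=2 → run B
t=6: queue=[G,C,H,B] q_used=0 → run G
t=7: queue=[G,C,H,B] q_used=1 → run G
t=8: queue=[G,C,H,B] q_used=2 → run G
t=9: queue=[C,H,B,G] q_used=0 → run C
t=10: queue=[C,H,B,G] q_used=1 → run C
t=11: queue=[C,H,B,G] q_used=2 → run C
t=12: queue=[H,B,G] q_used=0 → run H
t=13: queue=[H,B,G] q_used=1 → run H
t=14: queue=[H,B,G] q_used=2 → run H
t=15: queue=[B,G,H] q_used=0 → run B
t=16: queue=[B,G,H] q_used=1 → run B
t=17: queue=[B,G,H] q_used=2 → run B
t=18: queue=[G,H,B] q_used=0 → run G
t=19: queue=[G,H,B] q_used=1 → run G
t=20: queue=[G,H,B] q_used=2 → run G
t=21: queue=[H,B,G] q_used=0 → run H
t=22: queue=[H,B,G] q_used=1 → run H
t=23: queue=[H,B,G] q_used=2 → run H
t=24: queue=[B,G] q_used=0 → run B
t=25: queue=[G] q_used=0 → run G
t=26: queue=[G] q_used=1 → run G
t=27: (idle)
t=28: (idle)
t=29: (idle)
t=30: (idle)
t=31: (idle)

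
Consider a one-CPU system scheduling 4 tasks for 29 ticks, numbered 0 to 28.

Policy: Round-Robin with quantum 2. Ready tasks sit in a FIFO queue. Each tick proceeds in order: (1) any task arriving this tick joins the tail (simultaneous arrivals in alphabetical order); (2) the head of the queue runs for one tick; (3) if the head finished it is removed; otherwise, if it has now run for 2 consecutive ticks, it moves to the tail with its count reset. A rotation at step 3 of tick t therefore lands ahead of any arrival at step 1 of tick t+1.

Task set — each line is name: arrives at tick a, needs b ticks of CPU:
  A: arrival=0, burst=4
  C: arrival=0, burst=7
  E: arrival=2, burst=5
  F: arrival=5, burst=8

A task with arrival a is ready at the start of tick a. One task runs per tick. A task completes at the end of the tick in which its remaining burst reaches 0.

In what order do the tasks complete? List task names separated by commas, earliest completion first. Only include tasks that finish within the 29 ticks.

completion order = A, E, C, F

t=0: queue=[A,C] q_used=0 → run A
t=1: queue=[A,C] q_used=1 → run A
t=2: queue=[C,A,E] q_used=0 → run C
t=3: queue=[C,A,E] q_used=1 → run C
t=4: queue=[A,E,C] q_used=0 → run A
t=5: queue=[A,E,C,F] q_used=1 → run A
t=6: queue=[E,C,F] q_used=0 → run E
t=7: queue=[E,C,F] q_used=1 → run E
t=8: queue=[C,F,E] q_used=0 → run C
t=9: queue=[C,F,E] q_used=1 → run C
t=10: queue=[F,E,C] q_used=0 → run F
t=11: queue=[F,E,C] q_used=1 → run F
t=12: queue=[E,C,F] q_used=0 → run E
t=13: queue=[E,C,F] q_used=1 → run E
t=14: queue=[C,F,E] q_used=0 → run C
t=15: queue=[C,F,E] q_used=1 → run C
t=16: queue=[F,E,C] q_used=0 → run F
t=17: queue=[F,E,C] q_used=1 → run F
t=18: queue=[E,C,F] q_used=0 → run E
t=19: queue=[C,F] q_used=0 → run C
t=20: queue=[F] q_used=0 → run F
t=21: queue=[F] q_used=1 → run F
t=22: queue=[F] q_used=0 → run F
t=23: queue=[F] q_used=1 → run F
t=24: (idle)
t=25: (idle)
t=26: (idle)
t=27: (idle)
t=28: (idle)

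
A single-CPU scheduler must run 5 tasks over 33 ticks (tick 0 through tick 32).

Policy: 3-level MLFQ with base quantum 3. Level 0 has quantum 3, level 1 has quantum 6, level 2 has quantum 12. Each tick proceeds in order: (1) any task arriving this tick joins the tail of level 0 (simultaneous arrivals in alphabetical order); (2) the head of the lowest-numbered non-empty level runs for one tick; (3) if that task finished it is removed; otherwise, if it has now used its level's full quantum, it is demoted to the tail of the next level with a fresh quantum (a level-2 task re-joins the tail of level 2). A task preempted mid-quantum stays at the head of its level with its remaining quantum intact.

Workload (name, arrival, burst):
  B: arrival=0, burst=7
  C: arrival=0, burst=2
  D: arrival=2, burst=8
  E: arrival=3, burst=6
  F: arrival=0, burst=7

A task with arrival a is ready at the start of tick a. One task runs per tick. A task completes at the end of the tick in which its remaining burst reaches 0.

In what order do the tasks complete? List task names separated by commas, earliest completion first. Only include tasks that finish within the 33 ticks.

completion order = C, B, F, D, E

t=0: L0/L1/L2 = BCF/-/- → run B
t=1: L0/L1/L2 = BCF/-/- → run B
t=2: L0/L1/L2 = BCFD/-/- → run B
t=3: L0/L1/L2 = CFDE/B/- → run C
t=4: L0/L1/L2 = CFDE/B/- → run C
t=5: L0/L1/L2 = FDE/B/- → run F
t=6: L0/L1/L2 = FDE/B/- → run F
t=7: L0/L1/L2 = FDE/B/- → run F
t=8: L0/L1/L2 = DE/BF/- → run D
t=9: L0/L1/L2 = DE/BF/- → run D
t=10: L0/L1/L2 = DE/BF/- → run D
t=11: L0/L1/L2 = E/BFD/- → run E
t=12: L0/L1/L2 = E/BFD/- → run E
t=13: L0/L1/L2 = E/BFD/- → run E
t=14: L0/L1/L2 = -/BFDE/- → run B
t=15: L0/L1/L2 = -/BFDE/- → run B
t=16: L0/L1/L2 = -/BFDE/- → run B
t=17: L0/L1/L2 = -/BFDE/- → run B
t=18: L0/L1/L2 = -/FDE/- → run F
t=19: L0/L1/L2 = -/FDE/- → run F
t=20: L0/L1/L2 = -/FDE/- → run F
t=21: L0/L1/L2 = -/FDE/- → run F
t=22: L0/L1/L2 = -/DE/- → run D
t=23: L0/L1/L2 = -/DE/- → run D
t=24: L0/L1/L2 = -/DE/- → run D
t=25: L0/L1/L2 = -/DE/- → run D
t=26: L0/L1/L2 = -/DE/- → run D
t=27: L0/L1/L2 = -/E/- → run E
t=28: L0/L1/L2 = -/E/- → run E
t=29: L0/L1/L2 = -/E/- → run E
t=30: (idle)
t=31: (idle)
t=32: (idle)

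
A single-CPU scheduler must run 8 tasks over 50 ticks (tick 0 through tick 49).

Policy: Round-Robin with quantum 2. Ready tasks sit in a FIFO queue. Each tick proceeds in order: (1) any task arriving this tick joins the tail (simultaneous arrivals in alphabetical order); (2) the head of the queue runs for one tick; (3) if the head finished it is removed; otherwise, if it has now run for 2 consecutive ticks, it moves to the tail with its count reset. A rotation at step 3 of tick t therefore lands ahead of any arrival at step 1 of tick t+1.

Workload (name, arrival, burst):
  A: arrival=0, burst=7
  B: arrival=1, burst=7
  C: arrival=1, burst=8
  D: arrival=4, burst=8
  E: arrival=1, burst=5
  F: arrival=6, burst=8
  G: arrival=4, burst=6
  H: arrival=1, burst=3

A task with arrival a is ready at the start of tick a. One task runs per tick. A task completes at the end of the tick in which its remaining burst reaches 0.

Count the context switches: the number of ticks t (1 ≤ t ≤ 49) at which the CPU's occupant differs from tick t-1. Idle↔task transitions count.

context switches = 26

t=0: queue=[A] q_used=0 → run A
t=1: queue=[A,B,C,E,H] q_used=1 → run A
t=2: queue=[B,C,E,H,A] q_used=0 → run B
t=3: queue=[B,C,E,H,A] q_used=1 → run B
t=4: queue=[C,E,H,A,B,D,G] q_used=0 → run C
t=5: queue=[C,E,H,A,B,D,G] q_used=1 → run C
t=6: queue=[E,H,A,B,D,G,C,F] q_used=0 → run E
t=7: queue=[E,H,A,B,D,G,C,F] q_used=1 → run E
t=8: queue=[H,A,B,D,G,C,F,E] q_used=0 → run H
t=9: queue=[H,A,B,D,G,C,F,E] q_used=1 → run H
t=10: queue=[A,B,D,G,C,F,E,H] q_used=0 → run A
t=11: queue=[A,B,D,G,C,F,E,H] q_used=1 → run A
t=12: queue=[B,D,G,C,F,E,H,A] q_used=0 → run B
t=13: queue=[B,D,G,C,F,E,H,A] q_used=1 → run B
t=14: queue=[D,G,C,F,E,H,A,B] q_used=0 → run D
t=15: queue=[D,G,C,F,E,H,A,B] q_used=1 → run D
t=16: queue=[G,C,F,E,H,A,B,D] q_used=0 → run G
t=17: queue=[G,C,F,E,H,A,B,D] q_used=1 → run G
t=18: queue=[C,F,E,H,A,B,D,G] q_used=0 → run C
t=19: queue=[C,F,E,H,A,B,D,G] q_used=1 → run C
t=20: queue=[F,E,H,A,B,D,G,C] q_used=0 → run F
t=21: queue=[F,E,H,A,B,D,G,C] q_used=1 → run F
t=22: queue=[E,H,A,B,D,G,C,F] q_used=0 → run E
t=23: queue=[E,H,A,B,D,G,C,F] q_used=1 → run E
t=24: queue=[H,A,B,D,G,C,F,E] q_used=0 → run H
t=25: queue=[A,B,D,G,C,F,E] q_used=0 → run A
t=26: queue=[A,B,D,G,C,F,E] q_used=1 → run A
t=27: queue=[B,D,G,C,F,E,A] q_used=0 → run B
t=28: queue=[B,D,G,C,F,E,A] q_used=1 → run B
t=29: queue=[D,G,C,F,E,A,B] q_used=0 → run D
t=30: queue=[D,G,C,F,E,A,B] q_used=1 → run D
t=31: queue=[G,C,F,E,A,B,D] q_used=0 → run G
t=32: queue=[G,C,F,E,A,B,D] q_used=1 → run G
t=33: queue=[C,F,E,A,B,D,G] q_used=0 → run C
t=34: queue=[C,F,E,A,B,D,G] q_used=1 → run C
t=35: queue=[F,E,A,B,D,G,C] q_used=0 → run F
t=36: queue=[F,E,A,B,D,G,C] q_used=1 → run F
t=37: queue=[E,A,B,D,G,C,F] q_used=0 → run E
t=38: queue=[A,B,D,G,C,F] q_used=0 → run A
t=39: queue=[B,D,G,C,F] q_used=0 → run B
t=40: queue=[D,G,C,F] q_used=0 → run D
t=41: queue=[D,G,C,F] q_used=1 → run D
t=42: queue=[G,C,F,D] q_used=0 → run G
t=43: queue=[G,C,F,D] q_used=1 → run G
t=44: queue=[C,F,D] q_used=0 → run C
t=45: queue=[C,F,D] q_used=1 → run C
t=46: queue=[F,D] q_used=0 → run F
t=47: queue=[F,D] q_used=1 → run F
t=48: queue=[D,F] q_used=0 → run D
t=49: queue=[D,F] q_used=1 → run D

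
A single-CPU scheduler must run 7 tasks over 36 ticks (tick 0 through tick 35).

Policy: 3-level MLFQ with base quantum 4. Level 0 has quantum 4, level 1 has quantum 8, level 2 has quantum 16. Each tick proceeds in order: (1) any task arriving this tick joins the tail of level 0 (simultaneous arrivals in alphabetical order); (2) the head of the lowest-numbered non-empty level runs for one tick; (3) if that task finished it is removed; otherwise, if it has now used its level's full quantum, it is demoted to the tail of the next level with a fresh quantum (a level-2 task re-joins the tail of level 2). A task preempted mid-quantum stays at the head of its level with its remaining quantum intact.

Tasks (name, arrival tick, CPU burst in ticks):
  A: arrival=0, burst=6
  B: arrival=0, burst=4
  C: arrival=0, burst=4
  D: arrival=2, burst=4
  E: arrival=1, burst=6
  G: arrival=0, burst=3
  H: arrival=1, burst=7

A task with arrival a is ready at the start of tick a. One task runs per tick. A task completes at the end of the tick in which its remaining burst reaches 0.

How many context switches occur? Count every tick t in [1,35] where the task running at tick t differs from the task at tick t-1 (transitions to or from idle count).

t=0: L0/L1/L2 = ABCG/-/- → run A
t=1: L0/L1/L2 = ABCGEH/-/- → run A
t=2: L0/L1/L2 = ABCGEHD/-/- → run A
t=3: L0/L1/L2 = ABCGEHD/-/- → run A
t=4: L0/L1/L2 = BCGEHD/A/- → run B
t=5: L0/L1/L2 = BCGEHD/A/- → run B
t=6: L0/L1/L2 = BCGEHD/A/- → run B
t=7: L0/L1/L2 = BCGEHD/A/- → run B
t=8: L0/L1/L2 = CGEHD/A/- → run C
t=9: L0/L1/L2 = CGEHD/A/- → run C
t=10: L0/L1/L2 = CGEHD/A/- → run C
t=11: L0/L1/L2 = CGEHD/A/- → run C
t=12: L0/L1/L2 = GEHD/A/- → run G
t=13: L0/L1/L2 = GEHD/A/- → run G
t=14: L0/L1/L2 = GEHD/A/- → run G
t=15: L0/L1/L2 = EHD/A/- → run E
t=16: L0/L1/L2 = EHD/A/- → run E
t=17: L0/L1/L2 = EHD/A/- → run E
t=18: L0/L1/L2 = EHD/A/- → run E
t=19: L0/L1/L2 = HD/AE/- → run H
t=20: L0/L1/L2 = HD/AE/- → run H
t=21: L0/L1/L2 = HD/AE/- → run H
t=22: L0/L1/L2 = HD/AE/- → run H
t=23: L0/L1/L2 = D/AEH/- → run D
t=24: L0/L1/L2 = D/AEH/- → run D
t=25: L0/L1/L2 = D/AEH/- → run D
t=26: L0/L1/L2 = D/AEH/- → run D
t=27: L0/L1/L2 = -/AEH/- → run A
t=28: L0/L1/L2 = -/AEH/- → run A
t=29: L0/L1/L2 = -/EH/- → run E
t=30: L0/L1/L2 = -/EH/- → run E
t=31: L0/L1/L2 = -/H/- → run H
t=32: L0/L1/L2 = -/H/- → run H
t=33: L0/L1/L2 = -/H/- → run H
t=34: (idle)
t=35: (idle)

context switches = 10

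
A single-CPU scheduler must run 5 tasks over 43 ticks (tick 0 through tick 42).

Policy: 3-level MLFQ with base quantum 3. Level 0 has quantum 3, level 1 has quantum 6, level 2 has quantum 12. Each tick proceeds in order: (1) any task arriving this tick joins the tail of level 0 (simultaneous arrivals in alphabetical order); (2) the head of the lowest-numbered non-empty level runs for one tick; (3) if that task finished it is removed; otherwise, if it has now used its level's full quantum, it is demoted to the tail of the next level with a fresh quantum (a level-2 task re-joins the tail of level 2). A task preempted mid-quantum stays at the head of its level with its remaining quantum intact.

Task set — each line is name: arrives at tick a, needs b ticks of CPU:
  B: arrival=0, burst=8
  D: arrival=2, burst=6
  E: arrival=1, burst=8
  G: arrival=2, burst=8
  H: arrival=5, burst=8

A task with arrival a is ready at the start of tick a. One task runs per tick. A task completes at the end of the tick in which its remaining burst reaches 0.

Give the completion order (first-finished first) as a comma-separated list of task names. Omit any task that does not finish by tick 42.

t=0: L0/L1/L2 = B/-/- → run B
t=1: L0/L1/L2 = BE/-/- → run B
t=2: L0/L1/L2 = BEDG/-/- → run B
t=3: L0/L1/L2 = EDG/B/- → run E
t=4: L0/L1/L2 = EDG/B/- → run E
t=5: L0/L1/L2 = EDGH/B/- → run E
t=6: L0/L1/L2 = DGH/BE/- → run D
t=7: L0/L1/L2 = DGH/BE/- → run D
t=8: L0/L1/L2 = DGH/BE/- → run D
t=9: L0/L1/L2 = GH/BED/- → run G
t=10: L0/L1/L2 = GH/BED/- → run G
t=11: L0/L1/L2 = GH/BED/- → run G
t=12: L0/L1/L2 = H/BEDG/- → run H
t=13: L0/L1/L2 = H/BEDG/- → run H
t=14: L0/L1/L2 = H/BEDG/- → run H
t=15: L0/L1/L2 = -/BEDGH/- → run B
t=16: L0/L1/L2 = -/BEDGH/- → run B
t=17: L0/L1/L2 = -/BEDGH/- → run B
t=18: L0/L1/L2 = -/BEDGH/- → run B
t=19: L0/L1/L2 = -/BEDGH/- → run B
t=20: L0/L1/L2 = -/EDGH/- → run E
t=21: L0/L1/L2 = -/EDGH/- → run E
t=22: L0/L1/L2 = -/EDGH/- → run E
t=23: L0/L1/L2 = -/EDGH/- → run E
t=24: L0/L1/L2 = -/EDGH/- → run E
t=25: L0/L1/L2 = -/DGH/- → run D
t=26: L0/L1/L2 = -/DGH/- → run D
t=27: L0/L1/L2 = -/DGH/- → run D
t=28: L0/L1/L2 = -/GH/- → run G
t=29: L0/L1/L2 = -/GH/- → run G
t=30: L0/L1/L2 = -/GH/- → run G
t=31: L0/L1/L2 = -/GH/- → run G
t=32: L0/L1/L2 = -/GH/- → run G
t=33: L0/L1/L2 = -/H/- → run H
t=34: L0/L1/L2 = -/H/- → run H
t=35: L0/L1/L2 = -/H/- → run H
t=36: L0/L1/L2 = -/H/- → run H
t=37: L0/L1/L2 = -/H/- → run H
t=38: (idle)
t=39: (idle)
t=40: (idle)
t=41: (idle)
t=42: (idle)

completion order = B, E, D, G, H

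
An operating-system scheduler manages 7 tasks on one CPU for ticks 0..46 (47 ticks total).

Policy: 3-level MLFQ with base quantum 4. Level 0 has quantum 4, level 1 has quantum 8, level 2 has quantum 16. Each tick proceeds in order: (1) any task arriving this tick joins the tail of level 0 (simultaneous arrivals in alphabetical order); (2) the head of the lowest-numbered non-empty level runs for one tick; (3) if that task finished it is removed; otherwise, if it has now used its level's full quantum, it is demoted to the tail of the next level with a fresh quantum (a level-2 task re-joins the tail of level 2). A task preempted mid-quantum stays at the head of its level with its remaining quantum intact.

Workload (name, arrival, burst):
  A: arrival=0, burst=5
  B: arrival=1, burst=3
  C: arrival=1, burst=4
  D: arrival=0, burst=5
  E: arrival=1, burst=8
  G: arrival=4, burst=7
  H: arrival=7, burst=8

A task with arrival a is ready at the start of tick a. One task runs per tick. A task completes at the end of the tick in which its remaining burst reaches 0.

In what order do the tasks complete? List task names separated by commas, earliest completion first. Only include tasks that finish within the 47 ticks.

t=0: L0/L1/L2 = AD/-/- → run A
t=1: L0/L1/L2 = ADBCE/-/- → run A
t=2: L0/L1/L2 = ADBCE/-/- → run A
t=3: L0/L1/L2 = ADBCE/-/- → run A
t=4: L0/L1/L2 = DBCEG/A/- → run D
t=5: L0/L1/L2 = DBCEG/A/- → run D
t=6: L0/L1/L2 = DBCEG/A/- → run D
t=7: L0/L1/L2 = DBCEGH/A/- → run D
t=8: L0/L1/L2 = BCEGH/AD/- → run B
t=9: L0/L1/L2 = BCEGH/AD/- → run B
t=10: L0/L1/L2 = BCEGH/AD/- → run B
t=11: L0/L1/L2 = CEGH/AD/- → run C
t=12: L0/L1/L2 = CEGH/AD/- → run C
t=13: L0/L1/L2 = CEGH/AD/- → run C
t=14: L0/L1/L2 = CEGH/AD/- → run C
t=15: L0/L1/L2 = EGH/AD/- → run E
t=16: L0/L1/L2 = EGH/AD/- → run E
t=17: L0/L1/L2 = EGH/AD/- → run E
t=18: L0/L1/L2 = EGH/AD/- → run E
t=19: L0/L1/L2 = GH/ADE/- → run G
t=20: L0/L1/L2 = GH/ADE/- → run G
t=21: L0/L1/L2 = GH/ADE/- → run G
t=22: L0/L1/L2 = GH/ADE/- → run G
t=23: L0/L1/L2 = H/ADEG/- → run H
t=24: L0/L1/L2 = H/ADEG/- → run H
t=25: L0/L1/L2 = H/ADEG/- → run H
t=26: L0/L1/L2 = H/ADEG/- → run H
t=27: L0/L1/L2 = -/ADEGH/- → run A
t=28: L0/L1/L2 = -/DEGH/- → run D
t=29: L0/L1/L2 = -/EGH/- → run E
t=30: L0/L1/L2 = -/EGH/- → run E
t=31: L0/L1/L2 = -/EGH/- → run E
t=32: L0/L1/L2 = -/EGH/- → run E
t=33: L0/L1/L2 = -/GH/- → run G
t=34: L0/L1/L2 = -/GH/- → run G
t=35: L0/L1/L2 = -/GH/- → run G
t=36: L0/L1/L2 = -/H/- → run H
t=37: L0/L1/L2 = -/H/- → run H
t=38: L0/L1/L2 = -/H/- → run H
t=39: L0/L1/L2 = -/H/- → run H
t=40: (idle)
t=41: (idle)
t=42: (idle)
t=43: (idle)
t=44: (idle)
t=45: (idle)
t=46: (idle)

completion order = B, C, A, D, E, G, H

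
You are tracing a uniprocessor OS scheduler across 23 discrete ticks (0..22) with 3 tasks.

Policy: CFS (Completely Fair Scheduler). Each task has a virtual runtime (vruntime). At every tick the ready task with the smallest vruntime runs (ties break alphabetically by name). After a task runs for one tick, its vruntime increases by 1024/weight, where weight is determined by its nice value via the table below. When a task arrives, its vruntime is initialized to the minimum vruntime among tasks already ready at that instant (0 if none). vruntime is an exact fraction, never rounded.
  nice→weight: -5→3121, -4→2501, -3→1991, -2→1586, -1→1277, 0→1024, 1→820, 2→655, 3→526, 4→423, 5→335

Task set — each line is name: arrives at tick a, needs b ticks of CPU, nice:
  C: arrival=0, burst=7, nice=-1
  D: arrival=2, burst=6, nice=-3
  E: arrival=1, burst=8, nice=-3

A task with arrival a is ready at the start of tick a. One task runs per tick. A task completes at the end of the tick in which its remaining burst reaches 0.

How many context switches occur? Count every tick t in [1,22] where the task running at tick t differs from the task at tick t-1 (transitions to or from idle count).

t=0: vr[C=0] → run C
t=1: vr[C=1024/1277 E=1024/1277] → run C
t=2: vr[C=2048/1277 D=1024/1277 E=1024/1277] → run D
t=3: vr[C=2048/1277 D=3346432/2542507 E=1024/1277] → run E
t=4: vr[C=2048/1277 D=3346432/2542507 E=3346432/2542507] → run D
t=5: vr[C=2048/1277 D=4654080/2542507 E=3346432/2542507] → run E
t=6: vr[C=2048/1277 D=4654080/2542507 E=4654080/2542507] → run C
t=7: vr[C=3072/1277 D=4654080/2542507 E=4654080/2542507] → run D
t=8: vr[C=3072/1277 D=5961728/2542507 E=4654080/2542507] → run E
t=9: vr[C=3072/1277 D=5961728/2542507 E=5961728/2542507] → run D
t=10: vr[C=3072/1277 D=7269376/2542507 E=5961728/2542507] → run E
t=11: vr[C=3072/1277 D=7269376/2542507 E=7269376/2542507] → run C
t=12: vr[C=4096/1277 D=7269376/2542507 E=7269376/2542507] → run D
t=13: vr[C=4096/1277 D=8577024/2542507 E=7269376/2542507] → run E
t=14: vr[C=4096/1277 D=8577024/2542507 E=8577024/2542507] → run C
t=15: vr[C=5120/1277 D=8577024/2542507 E=8577024/2542507] → run D
t=16: vr[C=5120/1277 E=8577024/2542507] → run E
t=17: vr[C=5120/1277 E=9884672/2542507] → run E
t=18: vr[C=5120/1277 E=11192320/2542507] → run C
t=19: vr[C=6144/1277 E=11192320/2542507] → run E
t=20: vr[C=6144/1277] → run C
t=21: (idle)
t=22: (idle)

context switches = 19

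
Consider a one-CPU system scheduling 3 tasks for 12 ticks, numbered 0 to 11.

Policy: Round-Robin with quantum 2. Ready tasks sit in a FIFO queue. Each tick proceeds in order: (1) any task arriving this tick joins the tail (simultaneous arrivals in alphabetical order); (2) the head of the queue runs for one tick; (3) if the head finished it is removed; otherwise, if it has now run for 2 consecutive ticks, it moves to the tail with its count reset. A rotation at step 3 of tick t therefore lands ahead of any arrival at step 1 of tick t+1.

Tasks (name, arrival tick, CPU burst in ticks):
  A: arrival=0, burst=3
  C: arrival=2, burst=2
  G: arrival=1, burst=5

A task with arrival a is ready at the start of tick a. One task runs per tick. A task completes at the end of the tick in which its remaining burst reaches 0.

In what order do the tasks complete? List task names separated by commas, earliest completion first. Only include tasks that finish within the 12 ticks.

t=0: queue=[A] q_used=0 → run A
t=1: queue=[A,G] q_used=1 → run A
t=2: queue=[G,A,C] q_used=0 → run G
t=3: queue=[G,A,C] q_used=1 → run G
t=4: queue=[A,C,G] q_used=0 → run A
t=5: queue=[C,G] q_used=0 → run C
t=6: queue=[C,G] q_used=1 → run C
t=7: queue=[G] q_used=0 → run G
t=8: queue=[G] q_used=1 → run G
t=9: queue=[G] q_used=0 → run G
t=10: (idle)
t=11: (idle)

completion order = A, C, G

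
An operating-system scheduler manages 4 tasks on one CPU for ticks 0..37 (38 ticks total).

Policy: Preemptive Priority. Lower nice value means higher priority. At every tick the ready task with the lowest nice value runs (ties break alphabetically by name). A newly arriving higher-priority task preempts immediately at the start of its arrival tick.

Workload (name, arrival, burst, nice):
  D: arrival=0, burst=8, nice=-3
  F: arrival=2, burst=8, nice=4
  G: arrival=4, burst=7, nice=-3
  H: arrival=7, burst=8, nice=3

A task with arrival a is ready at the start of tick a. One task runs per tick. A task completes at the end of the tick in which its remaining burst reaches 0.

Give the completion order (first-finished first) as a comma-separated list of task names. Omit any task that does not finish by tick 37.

completion order = D, G, H, F

t=0: ready={D} → run D
t=1: ready={D} → run D
t=2: ready={D,F} → run D
t=3: ready={D,F} → run D
t=4: ready={D,F,G} → run D
t=5: ready={D,F,G} → run D
t=6: ready={D,F,G} → run D
t=7: ready={D,F,G,H} → run D
t=8: ready={F,G,H} → run G
t=9: ready={F,G,H} → run G
t=10: ready={F,G,H} → run G
t=11: ready={F,G,H} → run G
t=12: ready={F,G,H} → run G
t=13: ready={F,G,H} → run G
t=14: ready={F,G,H} → run G
t=15: ready={F,H} → run H
t=16: ready={F,H} → run H
t=17: ready={F,H} → run H
t=18: ready={F,H} → run H
t=19: ready={F,H} → run H
t=20: ready={F,H} → run H
t=21: ready={F,H} → run H
t=22: ready={F,H} → run H
t=23: ready={F} → run F
t=24: ready={F} → run F
t=25: ready={F} → run F
t=26: ready={F} → run F
t=27: ready={F} → run F
t=28: ready={F} → run F
t=29: ready={F} → run F
t=30: ready={F} → run F
t=31: (idle)
t=32: (idle)
t=33: (idle)
t=34: (idle)
t=35: (idle)
t=36: (idle)
t=37: (idle)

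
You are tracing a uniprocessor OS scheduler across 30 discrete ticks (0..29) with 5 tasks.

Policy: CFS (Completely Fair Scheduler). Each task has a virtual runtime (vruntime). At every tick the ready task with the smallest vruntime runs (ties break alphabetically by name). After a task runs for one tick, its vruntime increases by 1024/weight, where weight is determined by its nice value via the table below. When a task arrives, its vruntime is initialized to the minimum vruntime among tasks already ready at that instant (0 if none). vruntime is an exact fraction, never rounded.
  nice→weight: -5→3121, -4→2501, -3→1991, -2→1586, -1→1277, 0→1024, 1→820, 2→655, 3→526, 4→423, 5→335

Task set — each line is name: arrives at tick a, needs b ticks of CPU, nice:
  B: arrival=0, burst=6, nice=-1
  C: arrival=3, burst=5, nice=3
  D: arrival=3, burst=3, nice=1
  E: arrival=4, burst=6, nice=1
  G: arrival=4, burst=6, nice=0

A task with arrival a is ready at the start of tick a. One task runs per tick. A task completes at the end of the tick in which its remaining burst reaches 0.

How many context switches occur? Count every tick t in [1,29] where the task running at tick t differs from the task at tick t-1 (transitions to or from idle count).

t=0: vr[B=0] → run B
t=1: vr[B=1024/1277] → run B
t=2: vr[B=2048/1277] → run B
t=3: vr[B=3072/1277 C=3072/1277 D=3072/1277] → run B
t=4: vr[B=4096/1277 C=3072/1277 D=3072/1277 E=3072/1277 G=3072/1277] → run C
t=5: vr[B=4096/1277 C=1461760/335851 D=3072/1277 E=3072/1277 G=3072/1277] → run D
t=6: vr[B=4096/1277 C=1461760/335851 D=956672/261785 E=3072/1277 G=3072/1277] → run E
t=7: vr[B=4096/1277 C=1461760/335851 D=956672/261785 E=956672/261785 G=3072/1277] → run G
t=8: vr[B=4096/1277 C=1461760/335851 D=956672/261785 E=956672/261785 G=4349/1277] → run B
t=9: vr[B=5120/1277 C=1461760/335851 D=956672/261785 E=956672/261785 G=4349/1277] → run G
t=10: vr[B=5120/1277 C=1461760/335851 D=956672/261785 E=956672/261785 G=5626/1277] → run D
t=11: vr[B=5120/1277 C=1461760/335851 D=1283584/261785 E=956672/261785 G=5626/1277] → run E
t=12: vr[B=5120/1277 C=1461760/335851 D=1283584/261785 E=1283584/261785 G=5626/1277] → run B
t=13: vr[C=1461760/335851 D=1283584/261785 E=1283584/261785 G=5626/1277] → run C
t=14: vr[C=2115584/335851 D=1283584/261785 E=1283584/261785 G=5626/1277] → run G
t=15: vr[C=2115584/335851 D=1283584/261785 E=1283584/261785 G=6903/1277] → run D
t=16: vr[C=2115584/335851 E=1283584/261785 G=6903/1277] → run E
t=17: vr[C=2115584/335851 E=1610496/261785 G=6903/1277] → run G
t=18: vr[C=2115584/335851 E=1610496/261785 G=8180/1277] → run E
t=19: vr[C=2115584/335851 E=1937408/261785 G=8180/1277] → run C
t=20: vr[C=2769408/335851 E=1937408/261785 G=8180/1277] → run G
t=21: vr[C=2769408/335851 E=1937408/261785 G=9457/1277] → run E
t=22: vr[C=2769408/335851 E=452864/52357 G=9457/1277] → run G
t=23: vr[C=2769408/335851 E=452864/52357] → run C
t=24: vr[C=3423232/335851 E=452864/52357] → run E
t=25: vr[C=3423232/335851] → run C
t=26: (idle)
t=27: (idle)
t=28: (idle)
t=29: (idle)

context switches = 23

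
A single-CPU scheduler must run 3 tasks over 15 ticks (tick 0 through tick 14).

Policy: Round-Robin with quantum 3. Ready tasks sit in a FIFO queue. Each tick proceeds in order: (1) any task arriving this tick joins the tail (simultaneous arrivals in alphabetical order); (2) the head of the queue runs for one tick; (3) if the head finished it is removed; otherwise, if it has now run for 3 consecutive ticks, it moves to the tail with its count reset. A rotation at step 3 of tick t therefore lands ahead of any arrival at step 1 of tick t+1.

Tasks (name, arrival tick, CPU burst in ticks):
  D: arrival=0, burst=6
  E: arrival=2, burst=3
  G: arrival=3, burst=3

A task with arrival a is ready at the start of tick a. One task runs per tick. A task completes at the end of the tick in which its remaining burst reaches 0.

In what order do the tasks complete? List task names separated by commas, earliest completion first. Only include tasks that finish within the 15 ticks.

t=0: queue=[D] q_used=0 → run D
t=1: queue=[D] q_used=1 → run D
t=2: queue=[D,E] q_used=2 → run D
t=3: queue=[E,D,G] q_used=0 → run E
t=4: queue=[E,D,G] q_used=1 → run E
t=5: queue=[E,D,G] q_used=2 → run E
t=6: queue=[D,G] q_used=0 → run D
t=7: queue=[D,G] q_used=1 → run D
t=8: queue=[D,G] q_used=2 → run D
t=9: queue=[G] q_used=0 → run G
t=10: queue=[G] q_used=1 → run G
t=11: queue=[G] q_used=2 → run G
t=12: (idle)
t=13: (idle)
t=14: (idle)

completion order = E, D, G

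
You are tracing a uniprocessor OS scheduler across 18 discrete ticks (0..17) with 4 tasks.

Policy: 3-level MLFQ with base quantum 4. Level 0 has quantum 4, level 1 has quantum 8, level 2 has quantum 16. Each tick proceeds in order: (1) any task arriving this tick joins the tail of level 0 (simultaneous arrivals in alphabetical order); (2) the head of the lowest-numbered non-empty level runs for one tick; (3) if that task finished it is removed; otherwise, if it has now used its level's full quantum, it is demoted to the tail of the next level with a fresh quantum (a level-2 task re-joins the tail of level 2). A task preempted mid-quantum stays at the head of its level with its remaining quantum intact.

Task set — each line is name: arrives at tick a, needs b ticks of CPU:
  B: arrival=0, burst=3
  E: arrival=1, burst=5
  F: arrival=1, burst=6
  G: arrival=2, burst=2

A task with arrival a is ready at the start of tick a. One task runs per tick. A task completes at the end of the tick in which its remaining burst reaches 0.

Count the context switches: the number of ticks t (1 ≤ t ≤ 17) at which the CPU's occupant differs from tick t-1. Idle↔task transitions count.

t=0: L0/L1/L2 = B/-/- → run B
t=1: L0/L1/L2 = BEF/-/- → run B
t=2: L0/L1/L2 = BEFG/-/- → run B
t=3: L0/L1/L2 = EFG/-/- → run E
t=4: L0/L1/L2 = EFG/-/- → run E
t=5: L0/L1/L2 = EFG/-/- → run E
t=6: L0/L1/L2 = EFG/-/- → run E
t=7: L0/L1/L2 = FG/E/- → run F
t=8: L0/L1/L2 = FG/E/- → run F
t=9: L0/L1/L2 = FG/E/- → run F
t=10: L0/L1/L2 = FG/E/- → run F
t=11: L0/L1/L2 = G/EF/- → run G
t=12: L0/L1/L2 = G/EF/- → run G
t=13: L0/L1/L2 = -/EF/- → run E
t=14: L0/L1/L2 = -/F/- → run F
t=15: L0/L1/L2 = -/F/- → run F
t=16: (idle)
t=17: (idle)

context switches = 6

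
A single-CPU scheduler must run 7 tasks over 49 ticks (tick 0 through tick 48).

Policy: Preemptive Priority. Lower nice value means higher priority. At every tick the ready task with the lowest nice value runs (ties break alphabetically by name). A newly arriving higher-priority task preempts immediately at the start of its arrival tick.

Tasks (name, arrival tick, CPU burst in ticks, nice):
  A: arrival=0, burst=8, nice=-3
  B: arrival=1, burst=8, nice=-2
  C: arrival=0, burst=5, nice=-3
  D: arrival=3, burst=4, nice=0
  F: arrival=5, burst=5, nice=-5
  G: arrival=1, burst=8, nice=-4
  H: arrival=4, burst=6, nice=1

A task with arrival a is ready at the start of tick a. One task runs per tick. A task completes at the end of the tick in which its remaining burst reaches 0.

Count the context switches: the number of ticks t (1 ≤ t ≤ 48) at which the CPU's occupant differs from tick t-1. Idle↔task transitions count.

context switches = 9

t=0: ready={A,C} → run A
t=1: ready={A,B,C,G} → run G
t=2: ready={A,B,C,G} → run G
t=3: ready={A,B,C,D,G} → run G
t=4: ready={A,B,C,D,G,H} → run G
t=5: ready={A,B,C,D,F,G,H} → run F
t=6: ready={A,B,C,D,F,G,H} → run F
t=7: ready={A,B,C,D,F,G,H} → run F
t=8: ready={A,B,C,D,F,G,H} → run F
t=9: ready={A,B,C,D,F,G,H} → run F
t=10: ready={A,B,C,D,G,H} → run G
t=11: ready={A,B,C,D,G,H} → run G
t=12: ready={A,B,C,D,G,H} → run G
t=13: ready={A,B,C,D,G,H} → run G
t=14: ready={A,B,C,D,H} → run A
t=15: ready={A,B,C,D,H} → run A
t=16: ready={A,B,C,D,H} → run A
t=17: ready={A,B,C,D,H} → run A
t=18: ready={A,B,C,D,H} → run A
t=19: ready={A,B,C,D,H} → run A
t=20: ready={A,B,C,D,H} → run A
t=21: ready={B,C,D,H} → run C
t=22: ready={B,C,D,H} → run C
t=23: ready={B,C,D,H} → run C
t=24: ready={B,C,D,H} → run C
t=25: ready={B,C,D,H} → run C
t=26: ready={B,D,H} → run B
t=27: ready={B,D,H} → run B
t=28: ready={B,D,H} → run B
t=29: ready={B,D,H} → run B
t=30: ready={B,D,H} → run B
t=31: ready={B,D,H} → run B
t=32: ready={B,D,H} → run B
t=33: ready={B,D,H} → run B
t=34: ready={D,H} → run D
t=35: ready={D,H} → run D
t=36: ready={D,H} → run D
t=37: ready={D,H} → run D
t=38: ready={H} → run H
t=39: ready={H} → run H
t=40: ready={H} → run H
t=41: ready={H} → run H
t=42: ready={H} → run H
t=43: ready={H} → run H
t=44: (idle)
t=45: (idle)
t=46: (idle)
t=47: (idle)
t=48: (idle)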